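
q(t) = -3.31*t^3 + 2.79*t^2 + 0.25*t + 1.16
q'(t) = -9.93*t^2 + 5.58*t + 0.25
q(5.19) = -385.12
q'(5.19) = -238.27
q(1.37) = -1.77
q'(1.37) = -10.74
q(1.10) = 0.41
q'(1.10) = -5.63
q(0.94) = 1.11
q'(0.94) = -3.28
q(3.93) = -155.68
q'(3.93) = -131.19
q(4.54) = -249.94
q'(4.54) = -179.09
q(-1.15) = 9.60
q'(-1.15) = -19.30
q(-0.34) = 1.53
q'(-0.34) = -2.80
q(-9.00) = 2637.89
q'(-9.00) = -854.30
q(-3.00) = 114.89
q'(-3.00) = -105.86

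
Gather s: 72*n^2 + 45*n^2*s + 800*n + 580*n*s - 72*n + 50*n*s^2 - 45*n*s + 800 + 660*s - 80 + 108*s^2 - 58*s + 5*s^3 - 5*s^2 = 72*n^2 + 728*n + 5*s^3 + s^2*(50*n + 103) + s*(45*n^2 + 535*n + 602) + 720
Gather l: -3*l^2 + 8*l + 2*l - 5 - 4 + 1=-3*l^2 + 10*l - 8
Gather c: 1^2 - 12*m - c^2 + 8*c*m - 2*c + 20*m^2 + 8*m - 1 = -c^2 + c*(8*m - 2) + 20*m^2 - 4*m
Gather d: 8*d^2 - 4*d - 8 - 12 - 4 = 8*d^2 - 4*d - 24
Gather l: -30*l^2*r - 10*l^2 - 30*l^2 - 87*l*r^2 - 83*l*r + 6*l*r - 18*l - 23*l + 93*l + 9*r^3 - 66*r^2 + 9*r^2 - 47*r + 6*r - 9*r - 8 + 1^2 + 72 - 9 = l^2*(-30*r - 40) + l*(-87*r^2 - 77*r + 52) + 9*r^3 - 57*r^2 - 50*r + 56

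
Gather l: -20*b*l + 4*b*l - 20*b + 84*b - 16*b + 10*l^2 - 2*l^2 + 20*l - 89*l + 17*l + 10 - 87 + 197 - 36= 48*b + 8*l^2 + l*(-16*b - 52) + 84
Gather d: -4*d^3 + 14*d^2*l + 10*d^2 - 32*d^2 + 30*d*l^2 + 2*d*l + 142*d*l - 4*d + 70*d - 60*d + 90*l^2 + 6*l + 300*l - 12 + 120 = -4*d^3 + d^2*(14*l - 22) + d*(30*l^2 + 144*l + 6) + 90*l^2 + 306*l + 108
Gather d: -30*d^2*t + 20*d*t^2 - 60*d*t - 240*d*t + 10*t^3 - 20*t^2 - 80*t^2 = -30*d^2*t + d*(20*t^2 - 300*t) + 10*t^3 - 100*t^2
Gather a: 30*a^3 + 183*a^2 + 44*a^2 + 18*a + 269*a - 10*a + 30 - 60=30*a^3 + 227*a^2 + 277*a - 30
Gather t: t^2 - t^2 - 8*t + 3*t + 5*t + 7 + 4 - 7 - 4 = 0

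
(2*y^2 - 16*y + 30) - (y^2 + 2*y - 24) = y^2 - 18*y + 54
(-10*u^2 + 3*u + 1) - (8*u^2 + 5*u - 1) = -18*u^2 - 2*u + 2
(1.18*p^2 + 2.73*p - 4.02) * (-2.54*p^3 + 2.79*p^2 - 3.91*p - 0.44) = -2.9972*p^5 - 3.642*p^4 + 13.2137*p^3 - 22.4093*p^2 + 14.517*p + 1.7688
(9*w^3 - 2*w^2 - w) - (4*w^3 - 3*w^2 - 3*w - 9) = 5*w^3 + w^2 + 2*w + 9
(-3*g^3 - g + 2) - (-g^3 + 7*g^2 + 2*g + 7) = -2*g^3 - 7*g^2 - 3*g - 5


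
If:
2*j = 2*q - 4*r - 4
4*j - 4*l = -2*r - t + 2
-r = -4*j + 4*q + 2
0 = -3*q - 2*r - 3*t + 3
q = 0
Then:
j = 2/9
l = -43/108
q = 0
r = -10/9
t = 47/27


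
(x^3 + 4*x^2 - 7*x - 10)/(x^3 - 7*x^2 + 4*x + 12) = (x + 5)/(x - 6)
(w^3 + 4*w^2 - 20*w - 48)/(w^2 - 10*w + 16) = (w^3 + 4*w^2 - 20*w - 48)/(w^2 - 10*w + 16)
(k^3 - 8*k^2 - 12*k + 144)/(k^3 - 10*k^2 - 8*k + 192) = (k - 6)/(k - 8)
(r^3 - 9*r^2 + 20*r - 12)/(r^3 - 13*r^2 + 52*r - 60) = (r - 1)/(r - 5)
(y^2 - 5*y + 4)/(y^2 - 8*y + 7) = (y - 4)/(y - 7)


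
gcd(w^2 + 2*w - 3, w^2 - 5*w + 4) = w - 1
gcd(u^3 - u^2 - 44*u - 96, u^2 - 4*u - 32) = u^2 - 4*u - 32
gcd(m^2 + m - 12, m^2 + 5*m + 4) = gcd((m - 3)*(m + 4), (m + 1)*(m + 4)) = m + 4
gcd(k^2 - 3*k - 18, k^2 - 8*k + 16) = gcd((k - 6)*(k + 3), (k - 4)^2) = 1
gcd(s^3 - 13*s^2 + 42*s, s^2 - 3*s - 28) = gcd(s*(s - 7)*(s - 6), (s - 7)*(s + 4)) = s - 7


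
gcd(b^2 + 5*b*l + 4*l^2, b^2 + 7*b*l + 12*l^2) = b + 4*l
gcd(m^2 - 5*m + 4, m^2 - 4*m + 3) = m - 1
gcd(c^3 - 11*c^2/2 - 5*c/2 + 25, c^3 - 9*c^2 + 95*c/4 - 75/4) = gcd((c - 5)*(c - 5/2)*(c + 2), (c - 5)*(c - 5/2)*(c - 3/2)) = c^2 - 15*c/2 + 25/2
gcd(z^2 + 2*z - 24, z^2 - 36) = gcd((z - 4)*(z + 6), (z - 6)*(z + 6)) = z + 6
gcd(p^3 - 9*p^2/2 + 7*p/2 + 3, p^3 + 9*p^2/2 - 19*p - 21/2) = p^2 - 5*p/2 - 3/2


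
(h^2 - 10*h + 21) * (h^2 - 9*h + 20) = h^4 - 19*h^3 + 131*h^2 - 389*h + 420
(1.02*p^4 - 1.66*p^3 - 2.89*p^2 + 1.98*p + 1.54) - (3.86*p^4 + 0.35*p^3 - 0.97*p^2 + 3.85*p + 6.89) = -2.84*p^4 - 2.01*p^3 - 1.92*p^2 - 1.87*p - 5.35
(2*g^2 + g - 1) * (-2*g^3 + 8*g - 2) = -4*g^5 - 2*g^4 + 18*g^3 + 4*g^2 - 10*g + 2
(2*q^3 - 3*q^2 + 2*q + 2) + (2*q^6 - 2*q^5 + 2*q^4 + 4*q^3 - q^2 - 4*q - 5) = 2*q^6 - 2*q^5 + 2*q^4 + 6*q^3 - 4*q^2 - 2*q - 3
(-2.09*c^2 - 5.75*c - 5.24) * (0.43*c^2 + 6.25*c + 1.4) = -0.8987*c^4 - 15.535*c^3 - 41.1167*c^2 - 40.8*c - 7.336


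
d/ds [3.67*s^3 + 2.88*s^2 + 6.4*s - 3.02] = 11.01*s^2 + 5.76*s + 6.4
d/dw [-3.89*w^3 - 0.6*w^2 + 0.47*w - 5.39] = -11.67*w^2 - 1.2*w + 0.47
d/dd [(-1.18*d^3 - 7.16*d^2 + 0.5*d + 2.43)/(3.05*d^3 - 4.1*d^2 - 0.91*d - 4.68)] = (-1.77635683940025e-15*d^5 + 26.676*d^4 - 0.9024*d^3 + 2.8983*d^2 + 86.9436*d - 0.1287)/(9.3025*d^6 - 25.01*d^5 + 11.259*d^4 - 21.086*d^3 + 39.2041*d^2 + 8.5176*d + 21.9024)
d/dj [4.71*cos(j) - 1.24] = -4.71*sin(j)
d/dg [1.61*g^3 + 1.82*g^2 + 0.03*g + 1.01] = 4.83*g^2 + 3.64*g + 0.03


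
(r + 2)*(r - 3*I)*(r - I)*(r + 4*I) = r^4 + 2*r^3 + 13*r^2 + 26*r - 12*I*r - 24*I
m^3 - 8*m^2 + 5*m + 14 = (m - 7)*(m - 2)*(m + 1)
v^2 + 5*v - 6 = (v - 1)*(v + 6)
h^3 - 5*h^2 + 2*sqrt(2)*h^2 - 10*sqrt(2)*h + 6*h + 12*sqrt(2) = (h - 3)*(h - 2)*(h + 2*sqrt(2))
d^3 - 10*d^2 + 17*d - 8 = (d - 8)*(d - 1)^2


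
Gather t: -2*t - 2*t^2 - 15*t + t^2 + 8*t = -t^2 - 9*t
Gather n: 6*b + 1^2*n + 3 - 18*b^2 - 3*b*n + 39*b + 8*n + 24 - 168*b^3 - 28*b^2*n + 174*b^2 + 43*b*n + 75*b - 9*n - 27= -168*b^3 + 156*b^2 + 120*b + n*(-28*b^2 + 40*b)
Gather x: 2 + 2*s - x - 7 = 2*s - x - 5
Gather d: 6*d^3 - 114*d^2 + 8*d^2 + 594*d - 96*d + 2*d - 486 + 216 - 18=6*d^3 - 106*d^2 + 500*d - 288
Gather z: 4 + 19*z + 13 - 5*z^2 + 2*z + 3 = -5*z^2 + 21*z + 20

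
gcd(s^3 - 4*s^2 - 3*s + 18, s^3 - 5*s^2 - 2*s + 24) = s^2 - s - 6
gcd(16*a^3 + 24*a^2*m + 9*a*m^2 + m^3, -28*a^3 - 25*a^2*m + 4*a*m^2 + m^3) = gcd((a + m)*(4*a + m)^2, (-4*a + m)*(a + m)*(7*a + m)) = a + m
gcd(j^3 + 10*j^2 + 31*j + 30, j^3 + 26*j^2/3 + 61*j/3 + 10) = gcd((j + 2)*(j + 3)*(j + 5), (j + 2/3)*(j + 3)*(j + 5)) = j^2 + 8*j + 15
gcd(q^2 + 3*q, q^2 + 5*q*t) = q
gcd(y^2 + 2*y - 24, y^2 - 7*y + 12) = y - 4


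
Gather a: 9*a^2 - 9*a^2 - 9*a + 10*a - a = 0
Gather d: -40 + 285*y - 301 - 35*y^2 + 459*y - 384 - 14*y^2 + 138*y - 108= -49*y^2 + 882*y - 833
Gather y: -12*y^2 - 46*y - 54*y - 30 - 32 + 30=-12*y^2 - 100*y - 32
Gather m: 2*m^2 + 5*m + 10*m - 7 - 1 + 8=2*m^2 + 15*m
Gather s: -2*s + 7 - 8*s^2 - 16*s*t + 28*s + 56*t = -8*s^2 + s*(26 - 16*t) + 56*t + 7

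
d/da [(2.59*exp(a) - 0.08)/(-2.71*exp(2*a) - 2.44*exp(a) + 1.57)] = (7.0189*exp(2*a) - 0.4336*exp(a) + 3.8711)*exp(a)/(7.3441*exp(4*a) + 13.2248*exp(3*a) - 2.5558*exp(2*a) - 7.6616*exp(a) + 2.4649)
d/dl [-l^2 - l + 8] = -2*l - 1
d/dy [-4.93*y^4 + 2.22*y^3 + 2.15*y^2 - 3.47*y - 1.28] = -19.72*y^3 + 6.66*y^2 + 4.3*y - 3.47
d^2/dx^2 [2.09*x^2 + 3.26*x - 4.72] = 4.18000000000000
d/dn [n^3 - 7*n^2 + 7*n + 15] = 3*n^2 - 14*n + 7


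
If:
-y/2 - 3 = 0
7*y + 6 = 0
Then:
No Solution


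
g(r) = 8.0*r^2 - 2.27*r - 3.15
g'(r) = 16.0*r - 2.27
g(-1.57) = 20.13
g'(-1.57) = -27.39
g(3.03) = 63.42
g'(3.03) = 46.21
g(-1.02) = 7.49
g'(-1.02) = -18.59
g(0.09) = -3.29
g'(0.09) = -0.83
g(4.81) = 171.02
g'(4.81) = 74.69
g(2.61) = 45.42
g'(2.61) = 39.49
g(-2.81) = 66.40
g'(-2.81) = -47.23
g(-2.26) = 42.84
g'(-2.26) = -38.43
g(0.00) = -3.15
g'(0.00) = -2.27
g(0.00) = -3.15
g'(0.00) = -2.27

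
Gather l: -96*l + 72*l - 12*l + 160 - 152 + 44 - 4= 48 - 36*l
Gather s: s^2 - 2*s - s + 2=s^2 - 3*s + 2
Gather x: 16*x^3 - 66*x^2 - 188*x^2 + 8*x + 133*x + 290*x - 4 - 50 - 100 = 16*x^3 - 254*x^2 + 431*x - 154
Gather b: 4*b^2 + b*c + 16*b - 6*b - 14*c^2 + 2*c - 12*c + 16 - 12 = 4*b^2 + b*(c + 10) - 14*c^2 - 10*c + 4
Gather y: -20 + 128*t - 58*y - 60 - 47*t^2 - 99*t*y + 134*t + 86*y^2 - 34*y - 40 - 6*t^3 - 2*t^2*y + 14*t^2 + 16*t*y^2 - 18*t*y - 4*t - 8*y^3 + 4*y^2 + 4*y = -6*t^3 - 33*t^2 + 258*t - 8*y^3 + y^2*(16*t + 90) + y*(-2*t^2 - 117*t - 88) - 120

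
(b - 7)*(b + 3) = b^2 - 4*b - 21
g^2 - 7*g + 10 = (g - 5)*(g - 2)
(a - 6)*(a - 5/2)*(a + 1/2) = a^3 - 8*a^2 + 43*a/4 + 15/2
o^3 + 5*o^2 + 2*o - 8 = (o - 1)*(o + 2)*(o + 4)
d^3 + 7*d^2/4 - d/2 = d*(d - 1/4)*(d + 2)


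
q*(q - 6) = q^2 - 6*q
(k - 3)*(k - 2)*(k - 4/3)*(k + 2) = k^4 - 13*k^3/3 + 52*k/3 - 16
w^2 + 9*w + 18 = (w + 3)*(w + 6)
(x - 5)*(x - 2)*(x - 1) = x^3 - 8*x^2 + 17*x - 10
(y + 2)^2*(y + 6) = y^3 + 10*y^2 + 28*y + 24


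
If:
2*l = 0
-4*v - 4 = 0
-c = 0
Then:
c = 0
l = 0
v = -1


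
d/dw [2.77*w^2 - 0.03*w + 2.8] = 5.54*w - 0.03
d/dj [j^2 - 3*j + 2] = 2*j - 3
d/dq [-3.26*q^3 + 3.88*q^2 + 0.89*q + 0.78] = -9.78*q^2 + 7.76*q + 0.89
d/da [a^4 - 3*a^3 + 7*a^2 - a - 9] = 4*a^3 - 9*a^2 + 14*a - 1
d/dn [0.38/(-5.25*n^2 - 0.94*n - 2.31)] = (3.99*n + 0.3572)/(5.25*n^2 + 0.94*n + 2.31)^2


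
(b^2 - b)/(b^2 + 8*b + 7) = b*(b - 1)/(b^2 + 8*b + 7)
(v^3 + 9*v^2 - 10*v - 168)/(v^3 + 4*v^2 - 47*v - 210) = (v^2 + 3*v - 28)/(v^2 - 2*v - 35)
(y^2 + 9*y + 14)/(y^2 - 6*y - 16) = (y + 7)/(y - 8)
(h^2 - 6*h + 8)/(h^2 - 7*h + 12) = (h - 2)/(h - 3)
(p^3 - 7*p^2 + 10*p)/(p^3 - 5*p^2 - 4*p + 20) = p/(p + 2)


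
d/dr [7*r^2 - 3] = 14*r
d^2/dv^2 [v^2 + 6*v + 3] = 2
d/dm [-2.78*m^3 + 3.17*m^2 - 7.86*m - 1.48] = -8.34*m^2 + 6.34*m - 7.86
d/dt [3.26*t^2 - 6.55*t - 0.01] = 6.52*t - 6.55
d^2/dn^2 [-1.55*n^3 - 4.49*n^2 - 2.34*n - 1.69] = -9.3*n - 8.98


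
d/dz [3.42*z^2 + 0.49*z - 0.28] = 6.84*z + 0.49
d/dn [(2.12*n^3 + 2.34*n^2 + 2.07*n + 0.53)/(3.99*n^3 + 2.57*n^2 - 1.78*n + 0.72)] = (-3.8882*n^4 - 24.0658*n^3 - 11.25*n^2 + 0.6454*n + 2.4338)/(15.9201*n^6 + 20.5086*n^5 - 7.5995*n^4 - 3.4036*n^3 + 6.8692*n^2 - 2.5632*n + 0.5184)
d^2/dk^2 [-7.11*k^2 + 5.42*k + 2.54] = -14.2200000000000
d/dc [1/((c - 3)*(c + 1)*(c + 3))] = (-(c - 3)*(c + 1) - (c - 3)*(c + 3) - (c + 1)*(c + 3))/((c - 3)^2*(c + 1)^2*(c + 3)^2)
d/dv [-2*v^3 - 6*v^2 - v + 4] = -6*v^2 - 12*v - 1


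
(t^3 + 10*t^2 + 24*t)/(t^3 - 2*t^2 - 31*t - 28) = t*(t + 6)/(t^2 - 6*t - 7)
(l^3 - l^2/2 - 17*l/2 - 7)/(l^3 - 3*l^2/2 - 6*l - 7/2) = (l + 2)/(l + 1)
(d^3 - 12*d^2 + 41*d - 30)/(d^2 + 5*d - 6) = (d^2 - 11*d + 30)/(d + 6)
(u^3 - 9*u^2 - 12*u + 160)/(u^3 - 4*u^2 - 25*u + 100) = (u^2 - 4*u - 32)/(u^2 + u - 20)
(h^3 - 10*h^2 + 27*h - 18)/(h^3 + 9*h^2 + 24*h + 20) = (h^3 - 10*h^2 + 27*h - 18)/(h^3 + 9*h^2 + 24*h + 20)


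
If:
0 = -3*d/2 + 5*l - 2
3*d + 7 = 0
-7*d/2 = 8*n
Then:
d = -7/3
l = -3/10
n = 49/48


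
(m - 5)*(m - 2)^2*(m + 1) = m^4 - 8*m^3 + 15*m^2 + 4*m - 20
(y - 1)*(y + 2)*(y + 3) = y^3 + 4*y^2 + y - 6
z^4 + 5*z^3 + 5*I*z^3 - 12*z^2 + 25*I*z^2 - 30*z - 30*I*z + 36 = (z - 1)*(z + 6)*(z + 2*I)*(z + 3*I)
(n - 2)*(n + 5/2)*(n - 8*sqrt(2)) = n^3 - 8*sqrt(2)*n^2 + n^2/2 - 4*sqrt(2)*n - 5*n + 40*sqrt(2)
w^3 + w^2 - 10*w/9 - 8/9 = (w - 1)*(w + 2/3)*(w + 4/3)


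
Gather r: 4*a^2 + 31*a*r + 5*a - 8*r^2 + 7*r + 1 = 4*a^2 + 5*a - 8*r^2 + r*(31*a + 7) + 1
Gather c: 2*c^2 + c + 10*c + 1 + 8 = 2*c^2 + 11*c + 9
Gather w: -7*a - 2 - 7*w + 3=-7*a - 7*w + 1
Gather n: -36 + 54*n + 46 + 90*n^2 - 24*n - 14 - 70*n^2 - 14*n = 20*n^2 + 16*n - 4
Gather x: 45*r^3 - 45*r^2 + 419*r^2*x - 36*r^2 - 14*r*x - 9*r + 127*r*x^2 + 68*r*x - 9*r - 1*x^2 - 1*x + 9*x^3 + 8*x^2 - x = 45*r^3 - 81*r^2 - 18*r + 9*x^3 + x^2*(127*r + 7) + x*(419*r^2 + 54*r - 2)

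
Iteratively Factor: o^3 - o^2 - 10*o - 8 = (o + 2)*(o^2 - 3*o - 4) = (o - 4)*(o + 2)*(o + 1)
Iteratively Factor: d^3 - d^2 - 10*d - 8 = (d - 4)*(d^2 + 3*d + 2) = (d - 4)*(d + 2)*(d + 1)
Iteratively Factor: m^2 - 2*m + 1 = (m - 1)*(m - 1)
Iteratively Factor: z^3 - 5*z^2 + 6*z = (z - 3)*(z^2 - 2*z) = z*(z - 3)*(z - 2)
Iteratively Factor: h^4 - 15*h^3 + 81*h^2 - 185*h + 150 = (h - 5)*(h^3 - 10*h^2 + 31*h - 30) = (h - 5)^2*(h^2 - 5*h + 6) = (h - 5)^2*(h - 2)*(h - 3)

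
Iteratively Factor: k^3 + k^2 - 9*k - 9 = (k + 3)*(k^2 - 2*k - 3) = (k - 3)*(k + 3)*(k + 1)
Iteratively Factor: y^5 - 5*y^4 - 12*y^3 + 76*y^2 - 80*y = (y - 2)*(y^4 - 3*y^3 - 18*y^2 + 40*y) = (y - 5)*(y - 2)*(y^3 + 2*y^2 - 8*y) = (y - 5)*(y - 2)*(y + 4)*(y^2 - 2*y) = (y - 5)*(y - 2)^2*(y + 4)*(y)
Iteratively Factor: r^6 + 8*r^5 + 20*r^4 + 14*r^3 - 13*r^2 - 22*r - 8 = (r + 1)*(r^5 + 7*r^4 + 13*r^3 + r^2 - 14*r - 8) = (r + 1)^2*(r^4 + 6*r^3 + 7*r^2 - 6*r - 8) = (r + 1)^2*(r + 2)*(r^3 + 4*r^2 - r - 4) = (r + 1)^3*(r + 2)*(r^2 + 3*r - 4) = (r - 1)*(r + 1)^3*(r + 2)*(r + 4)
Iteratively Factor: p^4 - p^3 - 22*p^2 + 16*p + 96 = (p - 4)*(p^3 + 3*p^2 - 10*p - 24) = (p - 4)*(p - 3)*(p^2 + 6*p + 8) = (p - 4)*(p - 3)*(p + 2)*(p + 4)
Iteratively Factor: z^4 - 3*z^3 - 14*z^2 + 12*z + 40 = (z + 2)*(z^3 - 5*z^2 - 4*z + 20) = (z + 2)^2*(z^2 - 7*z + 10) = (z - 2)*(z + 2)^2*(z - 5)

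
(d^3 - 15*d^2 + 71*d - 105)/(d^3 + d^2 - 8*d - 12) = (d^2 - 12*d + 35)/(d^2 + 4*d + 4)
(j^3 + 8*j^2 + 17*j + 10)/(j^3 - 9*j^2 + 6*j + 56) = (j^2 + 6*j + 5)/(j^2 - 11*j + 28)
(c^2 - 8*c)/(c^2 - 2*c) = (c - 8)/(c - 2)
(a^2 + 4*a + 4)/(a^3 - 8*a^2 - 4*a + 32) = (a + 2)/(a^2 - 10*a + 16)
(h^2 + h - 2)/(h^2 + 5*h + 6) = (h - 1)/(h + 3)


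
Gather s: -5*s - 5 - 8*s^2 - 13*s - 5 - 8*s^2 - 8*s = -16*s^2 - 26*s - 10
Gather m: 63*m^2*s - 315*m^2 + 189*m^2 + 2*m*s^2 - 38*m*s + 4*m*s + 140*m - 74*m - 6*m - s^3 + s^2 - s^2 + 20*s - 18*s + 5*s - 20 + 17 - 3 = m^2*(63*s - 126) + m*(2*s^2 - 34*s + 60) - s^3 + 7*s - 6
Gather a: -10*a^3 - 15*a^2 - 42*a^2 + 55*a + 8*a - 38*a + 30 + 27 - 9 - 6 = -10*a^3 - 57*a^2 + 25*a + 42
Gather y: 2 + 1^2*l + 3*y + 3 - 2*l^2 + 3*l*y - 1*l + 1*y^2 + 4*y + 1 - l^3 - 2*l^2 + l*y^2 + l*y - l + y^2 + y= -l^3 - 4*l^2 - l + y^2*(l + 2) + y*(4*l + 8) + 6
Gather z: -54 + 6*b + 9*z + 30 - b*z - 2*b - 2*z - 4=4*b + z*(7 - b) - 28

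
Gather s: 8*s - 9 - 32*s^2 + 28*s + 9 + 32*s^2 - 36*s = 0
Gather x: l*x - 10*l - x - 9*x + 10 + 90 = -10*l + x*(l - 10) + 100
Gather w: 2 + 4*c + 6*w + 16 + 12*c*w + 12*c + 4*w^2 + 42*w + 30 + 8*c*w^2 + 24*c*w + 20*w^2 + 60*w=16*c + w^2*(8*c + 24) + w*(36*c + 108) + 48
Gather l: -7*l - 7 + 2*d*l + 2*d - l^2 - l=2*d - l^2 + l*(2*d - 8) - 7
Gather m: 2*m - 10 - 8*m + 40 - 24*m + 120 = 150 - 30*m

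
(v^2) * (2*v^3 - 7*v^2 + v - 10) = 2*v^5 - 7*v^4 + v^3 - 10*v^2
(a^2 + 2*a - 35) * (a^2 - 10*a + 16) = a^4 - 8*a^3 - 39*a^2 + 382*a - 560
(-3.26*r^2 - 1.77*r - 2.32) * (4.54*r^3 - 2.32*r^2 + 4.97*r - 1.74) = -14.8004*r^5 - 0.472600000000001*r^4 - 22.6286*r^3 + 2.2579*r^2 - 8.4506*r + 4.0368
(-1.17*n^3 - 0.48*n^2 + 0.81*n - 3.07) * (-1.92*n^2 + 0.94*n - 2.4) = 2.2464*n^5 - 0.1782*n^4 + 0.8016*n^3 + 7.8078*n^2 - 4.8298*n + 7.368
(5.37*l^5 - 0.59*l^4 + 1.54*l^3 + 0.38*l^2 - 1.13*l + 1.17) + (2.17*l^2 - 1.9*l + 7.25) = 5.37*l^5 - 0.59*l^4 + 1.54*l^3 + 2.55*l^2 - 3.03*l + 8.42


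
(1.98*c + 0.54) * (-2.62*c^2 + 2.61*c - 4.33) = -5.1876*c^3 + 3.753*c^2 - 7.164*c - 2.3382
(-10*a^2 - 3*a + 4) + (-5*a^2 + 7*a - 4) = -15*a^2 + 4*a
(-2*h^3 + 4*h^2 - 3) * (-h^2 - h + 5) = 2*h^5 - 2*h^4 - 14*h^3 + 23*h^2 + 3*h - 15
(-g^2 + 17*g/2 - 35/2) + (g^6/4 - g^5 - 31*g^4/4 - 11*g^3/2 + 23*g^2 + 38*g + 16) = g^6/4 - g^5 - 31*g^4/4 - 11*g^3/2 + 22*g^2 + 93*g/2 - 3/2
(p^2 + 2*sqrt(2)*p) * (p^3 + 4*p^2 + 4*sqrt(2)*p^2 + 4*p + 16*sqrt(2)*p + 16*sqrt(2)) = p^5 + 4*p^4 + 6*sqrt(2)*p^4 + 20*p^3 + 24*sqrt(2)*p^3 + 24*sqrt(2)*p^2 + 64*p^2 + 64*p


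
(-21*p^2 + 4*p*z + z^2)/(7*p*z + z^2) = (-3*p + z)/z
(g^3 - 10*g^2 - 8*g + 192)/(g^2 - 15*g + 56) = (g^2 - 2*g - 24)/(g - 7)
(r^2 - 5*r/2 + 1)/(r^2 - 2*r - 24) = (-r^2 + 5*r/2 - 1)/(-r^2 + 2*r + 24)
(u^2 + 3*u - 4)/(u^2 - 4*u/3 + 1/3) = 3*(u + 4)/(3*u - 1)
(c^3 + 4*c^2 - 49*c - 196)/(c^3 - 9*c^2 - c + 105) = (c^2 + 11*c + 28)/(c^2 - 2*c - 15)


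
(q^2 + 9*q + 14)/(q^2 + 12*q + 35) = (q + 2)/(q + 5)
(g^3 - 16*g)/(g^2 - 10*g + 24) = g*(g + 4)/(g - 6)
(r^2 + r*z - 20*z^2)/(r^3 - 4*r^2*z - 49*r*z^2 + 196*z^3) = (-r - 5*z)/(-r^2 + 49*z^2)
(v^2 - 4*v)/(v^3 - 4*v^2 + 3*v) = (v - 4)/(v^2 - 4*v + 3)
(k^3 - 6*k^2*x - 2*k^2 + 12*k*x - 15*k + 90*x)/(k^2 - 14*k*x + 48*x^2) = (-k^2 + 2*k + 15)/(-k + 8*x)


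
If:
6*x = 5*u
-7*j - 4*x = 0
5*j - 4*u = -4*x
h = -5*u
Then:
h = 0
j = 0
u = 0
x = 0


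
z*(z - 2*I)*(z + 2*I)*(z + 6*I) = z^4 + 6*I*z^3 + 4*z^2 + 24*I*z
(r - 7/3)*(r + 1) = r^2 - 4*r/3 - 7/3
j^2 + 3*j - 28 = (j - 4)*(j + 7)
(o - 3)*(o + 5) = o^2 + 2*o - 15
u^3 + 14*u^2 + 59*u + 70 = (u + 2)*(u + 5)*(u + 7)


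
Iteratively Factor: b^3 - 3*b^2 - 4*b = (b)*(b^2 - 3*b - 4) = b*(b + 1)*(b - 4)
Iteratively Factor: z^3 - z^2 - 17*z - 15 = (z + 3)*(z^2 - 4*z - 5) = (z - 5)*(z + 3)*(z + 1)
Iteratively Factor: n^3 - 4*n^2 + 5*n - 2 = (n - 1)*(n^2 - 3*n + 2) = (n - 1)^2*(n - 2)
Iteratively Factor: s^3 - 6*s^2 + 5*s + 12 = (s + 1)*(s^2 - 7*s + 12) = (s - 4)*(s + 1)*(s - 3)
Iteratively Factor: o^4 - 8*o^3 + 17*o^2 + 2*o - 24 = (o - 4)*(o^3 - 4*o^2 + o + 6) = (o - 4)*(o - 3)*(o^2 - o - 2) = (o - 4)*(o - 3)*(o + 1)*(o - 2)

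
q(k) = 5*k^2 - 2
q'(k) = 10*k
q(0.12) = -1.93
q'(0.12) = 1.20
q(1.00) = 3.00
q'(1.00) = 10.00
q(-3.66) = 64.98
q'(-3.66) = -36.60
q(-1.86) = 15.30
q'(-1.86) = -18.60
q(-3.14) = 47.30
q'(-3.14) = -31.40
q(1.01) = 3.10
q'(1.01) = 10.10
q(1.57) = 10.32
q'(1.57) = 15.70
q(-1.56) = 10.17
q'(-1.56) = -15.60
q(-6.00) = 178.00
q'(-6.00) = -60.00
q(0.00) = -2.00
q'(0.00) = 0.00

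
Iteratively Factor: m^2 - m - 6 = (m - 3)*(m + 2)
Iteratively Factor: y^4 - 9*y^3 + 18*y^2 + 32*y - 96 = (y - 3)*(y^3 - 6*y^2 + 32) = (y - 4)*(y - 3)*(y^2 - 2*y - 8) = (y - 4)^2*(y - 3)*(y + 2)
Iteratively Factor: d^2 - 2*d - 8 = (d + 2)*(d - 4)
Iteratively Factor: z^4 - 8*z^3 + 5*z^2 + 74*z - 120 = (z - 2)*(z^3 - 6*z^2 - 7*z + 60) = (z - 4)*(z - 2)*(z^2 - 2*z - 15) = (z - 4)*(z - 2)*(z + 3)*(z - 5)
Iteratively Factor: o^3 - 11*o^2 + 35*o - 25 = (o - 5)*(o^2 - 6*o + 5) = (o - 5)^2*(o - 1)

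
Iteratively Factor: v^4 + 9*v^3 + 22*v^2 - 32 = (v + 2)*(v^3 + 7*v^2 + 8*v - 16) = (v + 2)*(v + 4)*(v^2 + 3*v - 4) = (v - 1)*(v + 2)*(v + 4)*(v + 4)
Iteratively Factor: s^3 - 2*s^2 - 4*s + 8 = (s - 2)*(s^2 - 4) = (s - 2)^2*(s + 2)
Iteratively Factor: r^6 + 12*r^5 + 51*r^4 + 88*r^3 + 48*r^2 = (r)*(r^5 + 12*r^4 + 51*r^3 + 88*r^2 + 48*r) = r^2*(r^4 + 12*r^3 + 51*r^2 + 88*r + 48) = r^2*(r + 4)*(r^3 + 8*r^2 + 19*r + 12) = r^2*(r + 4)^2*(r^2 + 4*r + 3) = r^2*(r + 3)*(r + 4)^2*(r + 1)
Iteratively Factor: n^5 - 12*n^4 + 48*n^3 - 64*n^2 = (n - 4)*(n^4 - 8*n^3 + 16*n^2) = n*(n - 4)*(n^3 - 8*n^2 + 16*n) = n^2*(n - 4)*(n^2 - 8*n + 16) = n^2*(n - 4)^2*(n - 4)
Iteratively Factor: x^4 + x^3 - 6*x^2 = (x - 2)*(x^3 + 3*x^2) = x*(x - 2)*(x^2 + 3*x) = x^2*(x - 2)*(x + 3)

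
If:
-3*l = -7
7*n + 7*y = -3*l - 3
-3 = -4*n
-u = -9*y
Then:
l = 7/3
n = 3/4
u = -549/28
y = -61/28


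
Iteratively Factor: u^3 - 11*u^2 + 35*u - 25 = (u - 5)*(u^2 - 6*u + 5) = (u - 5)*(u - 1)*(u - 5)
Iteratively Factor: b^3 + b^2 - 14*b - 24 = (b - 4)*(b^2 + 5*b + 6) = (b - 4)*(b + 3)*(b + 2)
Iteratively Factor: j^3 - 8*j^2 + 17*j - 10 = (j - 5)*(j^2 - 3*j + 2) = (j - 5)*(j - 2)*(j - 1)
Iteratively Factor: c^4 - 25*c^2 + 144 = (c - 4)*(c^3 + 4*c^2 - 9*c - 36) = (c - 4)*(c - 3)*(c^2 + 7*c + 12) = (c - 4)*(c - 3)*(c + 4)*(c + 3)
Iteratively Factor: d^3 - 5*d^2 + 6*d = (d - 2)*(d^2 - 3*d) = (d - 3)*(d - 2)*(d)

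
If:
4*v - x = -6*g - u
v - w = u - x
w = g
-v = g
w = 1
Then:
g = 1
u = x - 2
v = -1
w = 1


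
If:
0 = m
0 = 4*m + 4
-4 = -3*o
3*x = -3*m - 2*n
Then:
No Solution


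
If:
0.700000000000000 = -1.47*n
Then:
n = -0.48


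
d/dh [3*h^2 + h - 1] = 6*h + 1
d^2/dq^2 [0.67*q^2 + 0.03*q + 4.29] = 1.34000000000000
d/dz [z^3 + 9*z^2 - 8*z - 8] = 3*z^2 + 18*z - 8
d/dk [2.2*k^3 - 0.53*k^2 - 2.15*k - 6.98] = 6.6*k^2 - 1.06*k - 2.15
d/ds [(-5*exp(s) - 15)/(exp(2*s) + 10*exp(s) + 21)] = 5*exp(s)/(exp(2*s) + 14*exp(s) + 49)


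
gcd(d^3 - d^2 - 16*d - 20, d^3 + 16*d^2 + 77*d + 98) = d + 2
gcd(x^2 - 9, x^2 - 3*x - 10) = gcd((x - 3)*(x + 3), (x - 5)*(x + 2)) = 1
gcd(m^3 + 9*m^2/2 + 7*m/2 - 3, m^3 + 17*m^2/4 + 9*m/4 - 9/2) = m^2 + 5*m + 6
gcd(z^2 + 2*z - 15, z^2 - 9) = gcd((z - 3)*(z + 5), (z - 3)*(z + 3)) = z - 3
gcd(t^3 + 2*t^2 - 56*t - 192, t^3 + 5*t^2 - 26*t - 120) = t^2 + 10*t + 24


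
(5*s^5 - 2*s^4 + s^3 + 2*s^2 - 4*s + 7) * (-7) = -35*s^5 + 14*s^4 - 7*s^3 - 14*s^2 + 28*s - 49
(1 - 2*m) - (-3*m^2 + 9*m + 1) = 3*m^2 - 11*m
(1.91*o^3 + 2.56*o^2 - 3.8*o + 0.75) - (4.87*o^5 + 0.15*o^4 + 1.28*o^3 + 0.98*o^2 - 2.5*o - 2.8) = -4.87*o^5 - 0.15*o^4 + 0.63*o^3 + 1.58*o^2 - 1.3*o + 3.55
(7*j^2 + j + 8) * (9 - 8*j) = -56*j^3 + 55*j^2 - 55*j + 72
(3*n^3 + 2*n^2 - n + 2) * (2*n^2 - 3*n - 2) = 6*n^5 - 5*n^4 - 14*n^3 + 3*n^2 - 4*n - 4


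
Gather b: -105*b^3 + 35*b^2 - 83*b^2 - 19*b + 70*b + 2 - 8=-105*b^3 - 48*b^2 + 51*b - 6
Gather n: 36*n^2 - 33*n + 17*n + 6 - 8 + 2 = 36*n^2 - 16*n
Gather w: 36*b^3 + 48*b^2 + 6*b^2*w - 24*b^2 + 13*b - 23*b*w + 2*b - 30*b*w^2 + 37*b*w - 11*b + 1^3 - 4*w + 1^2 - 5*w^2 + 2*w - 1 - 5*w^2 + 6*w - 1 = 36*b^3 + 24*b^2 + 4*b + w^2*(-30*b - 10) + w*(6*b^2 + 14*b + 4)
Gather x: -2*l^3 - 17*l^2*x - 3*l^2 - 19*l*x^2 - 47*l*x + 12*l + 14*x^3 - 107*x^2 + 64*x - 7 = -2*l^3 - 3*l^2 + 12*l + 14*x^3 + x^2*(-19*l - 107) + x*(-17*l^2 - 47*l + 64) - 7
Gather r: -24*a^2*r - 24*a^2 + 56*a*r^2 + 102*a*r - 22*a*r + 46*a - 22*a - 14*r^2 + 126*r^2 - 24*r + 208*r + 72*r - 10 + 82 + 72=-24*a^2 + 24*a + r^2*(56*a + 112) + r*(-24*a^2 + 80*a + 256) + 144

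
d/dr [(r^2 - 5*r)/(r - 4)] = (r^2 - 8*r + 20)/(r^2 - 8*r + 16)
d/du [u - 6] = 1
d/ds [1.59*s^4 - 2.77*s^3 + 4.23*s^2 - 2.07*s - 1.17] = 6.36*s^3 - 8.31*s^2 + 8.46*s - 2.07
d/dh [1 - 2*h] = -2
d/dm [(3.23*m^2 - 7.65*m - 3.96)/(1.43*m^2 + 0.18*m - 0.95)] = (11.5209*m^2 + 5.1886*m + 7.9803)/(2.0449*m^4 + 0.5148*m^3 - 2.6846*m^2 - 0.342*m + 0.9025)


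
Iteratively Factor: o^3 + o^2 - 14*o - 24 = (o + 2)*(o^2 - o - 12) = (o + 2)*(o + 3)*(o - 4)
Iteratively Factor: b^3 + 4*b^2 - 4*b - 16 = (b + 4)*(b^2 - 4) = (b - 2)*(b + 4)*(b + 2)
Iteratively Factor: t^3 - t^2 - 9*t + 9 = (t - 3)*(t^2 + 2*t - 3) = (t - 3)*(t - 1)*(t + 3)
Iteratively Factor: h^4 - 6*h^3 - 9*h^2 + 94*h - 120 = (h - 3)*(h^3 - 3*h^2 - 18*h + 40) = (h - 5)*(h - 3)*(h^2 + 2*h - 8) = (h - 5)*(h - 3)*(h - 2)*(h + 4)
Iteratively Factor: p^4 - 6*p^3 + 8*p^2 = (p - 4)*(p^3 - 2*p^2) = (p - 4)*(p - 2)*(p^2) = p*(p - 4)*(p - 2)*(p)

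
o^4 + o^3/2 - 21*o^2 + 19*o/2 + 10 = (o - 4)*(o - 1)*(o + 1/2)*(o + 5)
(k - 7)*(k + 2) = k^2 - 5*k - 14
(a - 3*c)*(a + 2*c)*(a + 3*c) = a^3 + 2*a^2*c - 9*a*c^2 - 18*c^3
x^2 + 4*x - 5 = (x - 1)*(x + 5)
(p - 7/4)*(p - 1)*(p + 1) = p^3 - 7*p^2/4 - p + 7/4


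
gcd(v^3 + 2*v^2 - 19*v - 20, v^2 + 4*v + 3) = v + 1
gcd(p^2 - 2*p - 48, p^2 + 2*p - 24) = p + 6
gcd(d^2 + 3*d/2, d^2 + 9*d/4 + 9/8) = d + 3/2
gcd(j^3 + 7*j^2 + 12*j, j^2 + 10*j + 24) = j + 4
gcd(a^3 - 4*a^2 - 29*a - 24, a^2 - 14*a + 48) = a - 8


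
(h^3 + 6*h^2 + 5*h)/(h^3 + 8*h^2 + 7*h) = (h + 5)/(h + 7)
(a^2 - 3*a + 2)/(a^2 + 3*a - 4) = (a - 2)/(a + 4)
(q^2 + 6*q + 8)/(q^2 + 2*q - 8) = (q + 2)/(q - 2)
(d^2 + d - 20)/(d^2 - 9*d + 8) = (d^2 + d - 20)/(d^2 - 9*d + 8)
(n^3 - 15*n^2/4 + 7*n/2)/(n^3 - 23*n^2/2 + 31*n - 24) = n*(4*n - 7)/(2*(2*n^2 - 19*n + 24))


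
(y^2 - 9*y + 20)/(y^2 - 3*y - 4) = (y - 5)/(y + 1)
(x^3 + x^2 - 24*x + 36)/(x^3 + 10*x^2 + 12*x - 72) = (x - 3)/(x + 6)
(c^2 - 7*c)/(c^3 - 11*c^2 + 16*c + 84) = c/(c^2 - 4*c - 12)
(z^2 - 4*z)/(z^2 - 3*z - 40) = z*(4 - z)/(-z^2 + 3*z + 40)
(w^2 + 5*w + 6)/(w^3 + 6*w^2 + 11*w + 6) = 1/(w + 1)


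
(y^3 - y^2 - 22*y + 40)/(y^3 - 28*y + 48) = (y + 5)/(y + 6)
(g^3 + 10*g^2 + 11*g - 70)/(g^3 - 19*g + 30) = (g + 7)/(g - 3)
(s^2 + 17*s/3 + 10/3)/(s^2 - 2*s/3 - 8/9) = 3*(s + 5)/(3*s - 4)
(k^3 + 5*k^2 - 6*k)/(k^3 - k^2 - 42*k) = (k - 1)/(k - 7)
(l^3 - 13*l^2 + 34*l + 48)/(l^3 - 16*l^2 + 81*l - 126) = (l^2 - 7*l - 8)/(l^2 - 10*l + 21)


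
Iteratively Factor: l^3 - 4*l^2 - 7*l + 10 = (l - 1)*(l^2 - 3*l - 10) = (l - 5)*(l - 1)*(l + 2)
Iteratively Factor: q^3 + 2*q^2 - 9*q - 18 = (q + 3)*(q^2 - q - 6) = (q - 3)*(q + 3)*(q + 2)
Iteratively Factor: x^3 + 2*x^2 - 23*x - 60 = (x + 3)*(x^2 - x - 20) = (x - 5)*(x + 3)*(x + 4)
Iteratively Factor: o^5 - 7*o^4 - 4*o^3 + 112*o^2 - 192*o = (o - 3)*(o^4 - 4*o^3 - 16*o^2 + 64*o) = (o - 4)*(o - 3)*(o^3 - 16*o) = (o - 4)^2*(o - 3)*(o^2 + 4*o) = (o - 4)^2*(o - 3)*(o + 4)*(o)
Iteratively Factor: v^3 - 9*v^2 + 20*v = (v)*(v^2 - 9*v + 20) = v*(v - 5)*(v - 4)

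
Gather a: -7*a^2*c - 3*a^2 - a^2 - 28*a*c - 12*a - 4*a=a^2*(-7*c - 4) + a*(-28*c - 16)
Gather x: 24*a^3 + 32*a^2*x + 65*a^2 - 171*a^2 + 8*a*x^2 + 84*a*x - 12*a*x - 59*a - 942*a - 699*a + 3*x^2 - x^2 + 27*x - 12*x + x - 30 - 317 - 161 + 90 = 24*a^3 - 106*a^2 - 1700*a + x^2*(8*a + 2) + x*(32*a^2 + 72*a + 16) - 418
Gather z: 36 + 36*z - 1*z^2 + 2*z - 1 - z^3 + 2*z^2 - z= -z^3 + z^2 + 37*z + 35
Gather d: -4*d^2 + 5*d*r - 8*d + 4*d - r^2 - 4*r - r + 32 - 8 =-4*d^2 + d*(5*r - 4) - r^2 - 5*r + 24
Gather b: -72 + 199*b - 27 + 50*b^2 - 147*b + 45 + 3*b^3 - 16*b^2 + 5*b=3*b^3 + 34*b^2 + 57*b - 54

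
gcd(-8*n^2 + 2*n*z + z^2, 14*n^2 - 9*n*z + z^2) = -2*n + z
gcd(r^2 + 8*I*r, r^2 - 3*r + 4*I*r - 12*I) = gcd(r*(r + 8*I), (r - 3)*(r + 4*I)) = 1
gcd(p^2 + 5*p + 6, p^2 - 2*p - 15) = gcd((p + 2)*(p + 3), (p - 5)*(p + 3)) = p + 3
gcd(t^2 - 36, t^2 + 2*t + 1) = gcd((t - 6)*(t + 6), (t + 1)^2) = 1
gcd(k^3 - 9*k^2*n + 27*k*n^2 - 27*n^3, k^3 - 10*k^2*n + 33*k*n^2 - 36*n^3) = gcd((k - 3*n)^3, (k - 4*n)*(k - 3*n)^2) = k^2 - 6*k*n + 9*n^2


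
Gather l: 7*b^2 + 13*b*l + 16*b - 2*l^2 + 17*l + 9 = 7*b^2 + 16*b - 2*l^2 + l*(13*b + 17) + 9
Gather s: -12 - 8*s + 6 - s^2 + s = -s^2 - 7*s - 6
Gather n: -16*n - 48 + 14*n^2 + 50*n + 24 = 14*n^2 + 34*n - 24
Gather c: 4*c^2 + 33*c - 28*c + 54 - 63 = 4*c^2 + 5*c - 9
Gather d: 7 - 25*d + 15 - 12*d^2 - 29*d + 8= -12*d^2 - 54*d + 30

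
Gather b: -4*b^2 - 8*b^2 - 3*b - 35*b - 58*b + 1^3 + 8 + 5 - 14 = -12*b^2 - 96*b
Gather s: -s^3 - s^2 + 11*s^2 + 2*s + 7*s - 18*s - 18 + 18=-s^3 + 10*s^2 - 9*s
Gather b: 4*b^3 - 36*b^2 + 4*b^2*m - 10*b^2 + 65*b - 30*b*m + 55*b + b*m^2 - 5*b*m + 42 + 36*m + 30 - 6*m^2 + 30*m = 4*b^3 + b^2*(4*m - 46) + b*(m^2 - 35*m + 120) - 6*m^2 + 66*m + 72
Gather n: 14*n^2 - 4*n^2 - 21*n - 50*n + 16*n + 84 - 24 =10*n^2 - 55*n + 60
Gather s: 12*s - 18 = 12*s - 18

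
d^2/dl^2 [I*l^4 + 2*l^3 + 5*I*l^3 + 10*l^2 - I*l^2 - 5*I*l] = 12*I*l^2 + l*(12 + 30*I) + 20 - 2*I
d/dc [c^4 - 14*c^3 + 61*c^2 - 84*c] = 4*c^3 - 42*c^2 + 122*c - 84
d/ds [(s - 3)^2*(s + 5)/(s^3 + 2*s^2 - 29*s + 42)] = (3*s^2 + 2*s + 47)/(s^4 + 10*s^3 - 3*s^2 - 140*s + 196)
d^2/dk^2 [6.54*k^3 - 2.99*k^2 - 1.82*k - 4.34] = 39.24*k - 5.98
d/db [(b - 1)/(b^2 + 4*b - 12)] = (b^2 + 4*b - 2*(b - 1)*(b + 2) - 12)/(b^2 + 4*b - 12)^2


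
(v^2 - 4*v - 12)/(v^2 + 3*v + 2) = (v - 6)/(v + 1)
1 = 1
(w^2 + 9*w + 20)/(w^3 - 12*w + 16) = (w + 5)/(w^2 - 4*w + 4)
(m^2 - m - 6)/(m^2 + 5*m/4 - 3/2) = 4*(m - 3)/(4*m - 3)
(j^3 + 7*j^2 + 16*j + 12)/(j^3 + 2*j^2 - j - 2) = (j^2 + 5*j + 6)/(j^2 - 1)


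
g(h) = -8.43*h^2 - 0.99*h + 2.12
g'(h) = -16.86*h - 0.99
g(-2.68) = -55.77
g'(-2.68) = 44.19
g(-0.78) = -2.24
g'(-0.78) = 12.16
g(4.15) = -147.17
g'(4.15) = -70.96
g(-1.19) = -8.64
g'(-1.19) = 19.07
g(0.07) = 2.01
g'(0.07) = -2.17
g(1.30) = -13.41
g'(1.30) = -22.91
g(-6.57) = -355.26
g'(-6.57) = 109.78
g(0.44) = 0.05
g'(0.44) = -8.41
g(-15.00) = -1879.78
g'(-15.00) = 251.91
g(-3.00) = -70.78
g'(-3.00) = 49.59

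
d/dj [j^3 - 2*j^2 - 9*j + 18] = 3*j^2 - 4*j - 9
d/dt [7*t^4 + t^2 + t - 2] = 28*t^3 + 2*t + 1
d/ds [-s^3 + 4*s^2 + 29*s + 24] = -3*s^2 + 8*s + 29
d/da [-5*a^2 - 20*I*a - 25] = -10*a - 20*I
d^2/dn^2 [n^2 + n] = 2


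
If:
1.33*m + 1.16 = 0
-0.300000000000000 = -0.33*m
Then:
No Solution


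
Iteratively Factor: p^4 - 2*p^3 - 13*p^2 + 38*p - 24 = (p + 4)*(p^3 - 6*p^2 + 11*p - 6) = (p - 2)*(p + 4)*(p^2 - 4*p + 3) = (p - 3)*(p - 2)*(p + 4)*(p - 1)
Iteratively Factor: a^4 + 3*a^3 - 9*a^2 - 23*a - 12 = (a + 1)*(a^3 + 2*a^2 - 11*a - 12) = (a + 1)*(a + 4)*(a^2 - 2*a - 3) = (a - 3)*(a + 1)*(a + 4)*(a + 1)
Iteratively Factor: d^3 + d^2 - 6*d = (d + 3)*(d^2 - 2*d) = (d - 2)*(d + 3)*(d)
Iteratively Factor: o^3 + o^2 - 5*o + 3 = (o + 3)*(o^2 - 2*o + 1) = (o - 1)*(o + 3)*(o - 1)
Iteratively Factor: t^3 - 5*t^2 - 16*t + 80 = (t + 4)*(t^2 - 9*t + 20) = (t - 4)*(t + 4)*(t - 5)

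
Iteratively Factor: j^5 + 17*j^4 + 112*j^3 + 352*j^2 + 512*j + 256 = (j + 1)*(j^4 + 16*j^3 + 96*j^2 + 256*j + 256) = (j + 1)*(j + 4)*(j^3 + 12*j^2 + 48*j + 64) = (j + 1)*(j + 4)^2*(j^2 + 8*j + 16) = (j + 1)*(j + 4)^3*(j + 4)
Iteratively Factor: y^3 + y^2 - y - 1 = (y + 1)*(y^2 - 1) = (y - 1)*(y + 1)*(y + 1)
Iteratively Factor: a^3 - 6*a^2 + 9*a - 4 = (a - 1)*(a^2 - 5*a + 4) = (a - 1)^2*(a - 4)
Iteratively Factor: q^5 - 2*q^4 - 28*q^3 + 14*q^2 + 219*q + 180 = (q - 4)*(q^4 + 2*q^3 - 20*q^2 - 66*q - 45) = (q - 4)*(q + 3)*(q^3 - q^2 - 17*q - 15) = (q - 5)*(q - 4)*(q + 3)*(q^2 + 4*q + 3) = (q - 5)*(q - 4)*(q + 1)*(q + 3)*(q + 3)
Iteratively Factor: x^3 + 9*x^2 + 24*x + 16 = (x + 4)*(x^2 + 5*x + 4) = (x + 1)*(x + 4)*(x + 4)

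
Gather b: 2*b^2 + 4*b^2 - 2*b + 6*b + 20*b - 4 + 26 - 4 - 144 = 6*b^2 + 24*b - 126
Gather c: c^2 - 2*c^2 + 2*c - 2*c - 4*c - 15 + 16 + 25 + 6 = -c^2 - 4*c + 32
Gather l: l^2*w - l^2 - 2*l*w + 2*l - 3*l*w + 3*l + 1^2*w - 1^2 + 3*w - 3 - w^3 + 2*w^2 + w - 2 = l^2*(w - 1) + l*(5 - 5*w) - w^3 + 2*w^2 + 5*w - 6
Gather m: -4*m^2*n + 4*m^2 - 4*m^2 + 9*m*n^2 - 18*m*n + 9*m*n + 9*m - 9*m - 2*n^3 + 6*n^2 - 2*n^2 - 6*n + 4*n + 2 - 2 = -4*m^2*n + m*(9*n^2 - 9*n) - 2*n^3 + 4*n^2 - 2*n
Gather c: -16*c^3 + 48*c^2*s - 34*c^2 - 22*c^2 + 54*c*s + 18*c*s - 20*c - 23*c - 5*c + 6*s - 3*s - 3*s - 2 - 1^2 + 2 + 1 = -16*c^3 + c^2*(48*s - 56) + c*(72*s - 48)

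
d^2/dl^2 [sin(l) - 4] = -sin(l)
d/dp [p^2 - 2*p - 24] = 2*p - 2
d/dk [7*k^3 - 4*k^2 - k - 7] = 21*k^2 - 8*k - 1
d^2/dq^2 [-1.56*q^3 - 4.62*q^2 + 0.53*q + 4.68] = -9.36*q - 9.24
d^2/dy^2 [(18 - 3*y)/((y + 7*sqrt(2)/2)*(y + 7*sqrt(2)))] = 12*(-2*y^3 + 36*y^2 + 294*y + 378*sqrt(2)*y + 1029*sqrt(2) + 2058)/(4*y^6 + 126*sqrt(2)*y^5 + 3234*y^4 + 21609*sqrt(2)*y^3 + 158466*y^2 + 302526*sqrt(2)*y + 470596)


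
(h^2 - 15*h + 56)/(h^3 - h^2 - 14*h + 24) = (h^2 - 15*h + 56)/(h^3 - h^2 - 14*h + 24)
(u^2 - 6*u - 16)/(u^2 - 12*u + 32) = (u + 2)/(u - 4)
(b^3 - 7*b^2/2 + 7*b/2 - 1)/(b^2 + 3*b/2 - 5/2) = (2*b^2 - 5*b + 2)/(2*b + 5)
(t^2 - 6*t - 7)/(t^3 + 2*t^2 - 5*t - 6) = (t - 7)/(t^2 + t - 6)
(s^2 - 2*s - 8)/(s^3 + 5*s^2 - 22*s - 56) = 1/(s + 7)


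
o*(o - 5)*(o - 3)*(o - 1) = o^4 - 9*o^3 + 23*o^2 - 15*o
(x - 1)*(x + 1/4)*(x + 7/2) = x^3 + 11*x^2/4 - 23*x/8 - 7/8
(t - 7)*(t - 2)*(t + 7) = t^3 - 2*t^2 - 49*t + 98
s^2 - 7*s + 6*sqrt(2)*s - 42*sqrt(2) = (s - 7)*(s + 6*sqrt(2))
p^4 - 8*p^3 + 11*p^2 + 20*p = p*(p - 5)*(p - 4)*(p + 1)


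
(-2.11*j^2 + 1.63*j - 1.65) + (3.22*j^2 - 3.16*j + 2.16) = 1.11*j^2 - 1.53*j + 0.51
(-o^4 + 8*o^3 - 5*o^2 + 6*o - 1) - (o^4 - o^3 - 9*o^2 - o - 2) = -2*o^4 + 9*o^3 + 4*o^2 + 7*o + 1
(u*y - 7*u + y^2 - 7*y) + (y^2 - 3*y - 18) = u*y - 7*u + 2*y^2 - 10*y - 18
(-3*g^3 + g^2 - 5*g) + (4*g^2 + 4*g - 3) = -3*g^3 + 5*g^2 - g - 3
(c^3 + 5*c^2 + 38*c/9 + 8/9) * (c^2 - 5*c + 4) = c^5 - 151*c^3/9 - 2*c^2/9 + 112*c/9 + 32/9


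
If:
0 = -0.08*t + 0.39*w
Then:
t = 4.875*w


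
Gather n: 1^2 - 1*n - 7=-n - 6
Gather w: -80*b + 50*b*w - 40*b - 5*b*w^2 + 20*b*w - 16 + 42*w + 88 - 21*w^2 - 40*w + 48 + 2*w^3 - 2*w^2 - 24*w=-120*b + 2*w^3 + w^2*(-5*b - 23) + w*(70*b - 22) + 120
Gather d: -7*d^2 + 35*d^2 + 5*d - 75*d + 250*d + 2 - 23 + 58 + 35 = 28*d^2 + 180*d + 72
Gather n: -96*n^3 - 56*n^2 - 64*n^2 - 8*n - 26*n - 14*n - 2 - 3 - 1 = -96*n^3 - 120*n^2 - 48*n - 6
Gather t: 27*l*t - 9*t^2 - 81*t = -9*t^2 + t*(27*l - 81)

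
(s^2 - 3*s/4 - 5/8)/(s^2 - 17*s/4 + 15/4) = (s + 1/2)/(s - 3)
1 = 1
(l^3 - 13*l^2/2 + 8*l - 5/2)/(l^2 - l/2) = l - 6 + 5/l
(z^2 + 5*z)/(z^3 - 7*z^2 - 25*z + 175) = z/(z^2 - 12*z + 35)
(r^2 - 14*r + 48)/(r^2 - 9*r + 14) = (r^2 - 14*r + 48)/(r^2 - 9*r + 14)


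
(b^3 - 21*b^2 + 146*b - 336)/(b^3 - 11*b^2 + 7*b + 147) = (b^2 - 14*b + 48)/(b^2 - 4*b - 21)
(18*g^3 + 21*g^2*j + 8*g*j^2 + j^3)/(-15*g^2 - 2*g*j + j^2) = (-6*g^2 - 5*g*j - j^2)/(5*g - j)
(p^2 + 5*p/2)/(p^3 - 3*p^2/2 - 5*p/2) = (2*p + 5)/(2*p^2 - 3*p - 5)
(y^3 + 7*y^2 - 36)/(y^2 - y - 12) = (y^2 + 4*y - 12)/(y - 4)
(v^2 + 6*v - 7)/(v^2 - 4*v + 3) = (v + 7)/(v - 3)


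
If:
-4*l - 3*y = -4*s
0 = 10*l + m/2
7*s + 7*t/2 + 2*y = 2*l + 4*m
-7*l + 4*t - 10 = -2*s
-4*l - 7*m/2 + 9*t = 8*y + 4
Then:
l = -670/4721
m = 13400/4721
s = 1676/4721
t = 9792/4721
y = 3128/4721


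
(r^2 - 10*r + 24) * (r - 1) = r^3 - 11*r^2 + 34*r - 24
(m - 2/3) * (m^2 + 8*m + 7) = m^3 + 22*m^2/3 + 5*m/3 - 14/3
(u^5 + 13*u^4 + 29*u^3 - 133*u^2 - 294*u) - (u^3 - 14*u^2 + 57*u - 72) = u^5 + 13*u^4 + 28*u^3 - 119*u^2 - 351*u + 72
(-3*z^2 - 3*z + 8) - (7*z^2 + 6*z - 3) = -10*z^2 - 9*z + 11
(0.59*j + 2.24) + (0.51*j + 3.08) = 1.1*j + 5.32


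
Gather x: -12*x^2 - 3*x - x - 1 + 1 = -12*x^2 - 4*x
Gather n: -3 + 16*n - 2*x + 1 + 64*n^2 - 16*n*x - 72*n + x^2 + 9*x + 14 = 64*n^2 + n*(-16*x - 56) + x^2 + 7*x + 12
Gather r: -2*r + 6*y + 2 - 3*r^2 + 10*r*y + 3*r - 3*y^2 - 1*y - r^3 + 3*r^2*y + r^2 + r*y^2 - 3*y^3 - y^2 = -r^3 + r^2*(3*y - 2) + r*(y^2 + 10*y + 1) - 3*y^3 - 4*y^2 + 5*y + 2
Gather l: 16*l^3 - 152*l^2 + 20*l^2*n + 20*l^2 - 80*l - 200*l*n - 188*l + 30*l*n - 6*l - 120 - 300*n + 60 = 16*l^3 + l^2*(20*n - 132) + l*(-170*n - 274) - 300*n - 60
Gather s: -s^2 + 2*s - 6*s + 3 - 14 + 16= -s^2 - 4*s + 5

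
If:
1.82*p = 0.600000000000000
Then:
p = 0.33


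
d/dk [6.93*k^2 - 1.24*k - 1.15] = 13.86*k - 1.24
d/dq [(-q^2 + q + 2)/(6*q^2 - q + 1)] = (-5*q^2 - 26*q + 3)/(36*q^4 - 12*q^3 + 13*q^2 - 2*q + 1)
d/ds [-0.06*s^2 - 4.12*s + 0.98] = -0.12*s - 4.12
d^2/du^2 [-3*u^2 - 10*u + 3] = -6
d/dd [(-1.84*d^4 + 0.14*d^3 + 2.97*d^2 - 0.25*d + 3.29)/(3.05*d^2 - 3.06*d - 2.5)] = (-11.224*d^5 + 17.3182*d^4 + 17.5432*d^3 - 9.3757*d^2 - 34.919*d + 10.6924)/(9.3025*d^4 - 18.666*d^3 - 5.8864*d^2 + 15.3*d + 6.25)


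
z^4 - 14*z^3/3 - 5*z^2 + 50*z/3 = z*(z - 5)*(z - 5/3)*(z + 2)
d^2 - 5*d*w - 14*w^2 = (d - 7*w)*(d + 2*w)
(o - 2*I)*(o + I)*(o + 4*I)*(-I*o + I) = -I*o^4 + 3*o^3 + I*o^3 - 3*o^2 - 6*I*o^2 + 8*o + 6*I*o - 8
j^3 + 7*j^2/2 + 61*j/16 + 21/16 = (j + 3/4)*(j + 1)*(j + 7/4)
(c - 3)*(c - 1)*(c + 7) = c^3 + 3*c^2 - 25*c + 21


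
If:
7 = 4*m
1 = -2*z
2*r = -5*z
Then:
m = 7/4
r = 5/4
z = -1/2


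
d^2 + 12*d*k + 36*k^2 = (d + 6*k)^2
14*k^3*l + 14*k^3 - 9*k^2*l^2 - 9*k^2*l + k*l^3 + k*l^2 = (-7*k + l)*(-2*k + l)*(k*l + k)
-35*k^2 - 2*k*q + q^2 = (-7*k + q)*(5*k + q)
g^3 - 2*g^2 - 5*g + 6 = (g - 3)*(g - 1)*(g + 2)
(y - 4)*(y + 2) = y^2 - 2*y - 8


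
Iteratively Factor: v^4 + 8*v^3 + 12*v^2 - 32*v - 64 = (v - 2)*(v^3 + 10*v^2 + 32*v + 32) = (v - 2)*(v + 4)*(v^2 + 6*v + 8) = (v - 2)*(v + 2)*(v + 4)*(v + 4)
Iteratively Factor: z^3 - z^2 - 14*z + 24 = (z + 4)*(z^2 - 5*z + 6) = (z - 3)*(z + 4)*(z - 2)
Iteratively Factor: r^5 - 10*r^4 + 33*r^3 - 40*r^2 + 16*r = (r - 4)*(r^4 - 6*r^3 + 9*r^2 - 4*r) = (r - 4)*(r - 1)*(r^3 - 5*r^2 + 4*r) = r*(r - 4)*(r - 1)*(r^2 - 5*r + 4) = r*(r - 4)*(r - 1)^2*(r - 4)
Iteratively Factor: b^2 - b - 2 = (b + 1)*(b - 2)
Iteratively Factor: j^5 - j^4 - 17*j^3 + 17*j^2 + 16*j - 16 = (j + 4)*(j^4 - 5*j^3 + 3*j^2 + 5*j - 4) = (j + 1)*(j + 4)*(j^3 - 6*j^2 + 9*j - 4) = (j - 4)*(j + 1)*(j + 4)*(j^2 - 2*j + 1) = (j - 4)*(j - 1)*(j + 1)*(j + 4)*(j - 1)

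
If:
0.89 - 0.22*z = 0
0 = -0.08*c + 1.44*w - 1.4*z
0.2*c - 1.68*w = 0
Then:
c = 61.95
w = 7.37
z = 4.05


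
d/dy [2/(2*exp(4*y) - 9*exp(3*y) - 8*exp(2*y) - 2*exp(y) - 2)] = (-16*exp(3*y) + 54*exp(2*y) + 32*exp(y) + 4)*exp(y)/(-2*exp(4*y) + 9*exp(3*y) + 8*exp(2*y) + 2*exp(y) + 2)^2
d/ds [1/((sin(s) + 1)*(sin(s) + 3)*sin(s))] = (-8*sin(s) + 3*cos(s)^2 - 6)*cos(s)/((sin(s) + 1)^2*(sin(s) + 3)^2*sin(s)^2)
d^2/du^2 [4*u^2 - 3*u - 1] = 8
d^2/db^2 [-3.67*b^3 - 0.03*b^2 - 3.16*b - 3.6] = -22.02*b - 0.06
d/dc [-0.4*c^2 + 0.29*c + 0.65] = 0.29 - 0.8*c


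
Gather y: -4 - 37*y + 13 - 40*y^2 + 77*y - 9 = -40*y^2 + 40*y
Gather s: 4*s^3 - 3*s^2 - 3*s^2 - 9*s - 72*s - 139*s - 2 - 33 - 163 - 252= 4*s^3 - 6*s^2 - 220*s - 450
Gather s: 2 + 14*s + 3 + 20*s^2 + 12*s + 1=20*s^2 + 26*s + 6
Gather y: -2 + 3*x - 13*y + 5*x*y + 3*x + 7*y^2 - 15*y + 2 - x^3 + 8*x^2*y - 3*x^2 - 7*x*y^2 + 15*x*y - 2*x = -x^3 - 3*x^2 + 4*x + y^2*(7 - 7*x) + y*(8*x^2 + 20*x - 28)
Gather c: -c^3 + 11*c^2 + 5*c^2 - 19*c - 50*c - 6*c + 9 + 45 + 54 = -c^3 + 16*c^2 - 75*c + 108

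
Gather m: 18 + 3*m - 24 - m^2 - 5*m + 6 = -m^2 - 2*m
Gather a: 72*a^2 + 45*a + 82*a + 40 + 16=72*a^2 + 127*a + 56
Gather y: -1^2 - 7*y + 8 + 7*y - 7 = 0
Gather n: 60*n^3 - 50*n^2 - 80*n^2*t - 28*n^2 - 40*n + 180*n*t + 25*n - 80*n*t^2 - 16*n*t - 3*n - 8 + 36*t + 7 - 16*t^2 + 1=60*n^3 + n^2*(-80*t - 78) + n*(-80*t^2 + 164*t - 18) - 16*t^2 + 36*t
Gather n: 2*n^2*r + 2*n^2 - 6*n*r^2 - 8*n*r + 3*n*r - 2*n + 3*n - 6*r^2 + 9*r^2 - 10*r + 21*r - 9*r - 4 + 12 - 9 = n^2*(2*r + 2) + n*(-6*r^2 - 5*r + 1) + 3*r^2 + 2*r - 1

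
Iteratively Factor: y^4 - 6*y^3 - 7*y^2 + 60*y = (y - 5)*(y^3 - y^2 - 12*y) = (y - 5)*(y + 3)*(y^2 - 4*y) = y*(y - 5)*(y + 3)*(y - 4)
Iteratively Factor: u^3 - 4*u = (u + 2)*(u^2 - 2*u) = u*(u + 2)*(u - 2)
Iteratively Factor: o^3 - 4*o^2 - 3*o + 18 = (o - 3)*(o^2 - o - 6) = (o - 3)*(o + 2)*(o - 3)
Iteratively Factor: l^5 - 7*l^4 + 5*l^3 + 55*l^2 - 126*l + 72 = (l - 2)*(l^4 - 5*l^3 - 5*l^2 + 45*l - 36) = (l - 3)*(l - 2)*(l^3 - 2*l^2 - 11*l + 12) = (l - 4)*(l - 3)*(l - 2)*(l^2 + 2*l - 3) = (l - 4)*(l - 3)*(l - 2)*(l + 3)*(l - 1)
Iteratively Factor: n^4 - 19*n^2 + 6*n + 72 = (n + 2)*(n^3 - 2*n^2 - 15*n + 36) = (n - 3)*(n + 2)*(n^2 + n - 12) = (n - 3)*(n + 2)*(n + 4)*(n - 3)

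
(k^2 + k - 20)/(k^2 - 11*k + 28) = (k + 5)/(k - 7)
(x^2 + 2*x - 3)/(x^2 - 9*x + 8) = (x + 3)/(x - 8)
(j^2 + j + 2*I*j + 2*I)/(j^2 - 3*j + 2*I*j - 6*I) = (j + 1)/(j - 3)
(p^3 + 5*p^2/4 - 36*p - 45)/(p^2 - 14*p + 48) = (4*p^2 + 29*p + 30)/(4*(p - 8))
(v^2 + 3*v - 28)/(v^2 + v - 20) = (v + 7)/(v + 5)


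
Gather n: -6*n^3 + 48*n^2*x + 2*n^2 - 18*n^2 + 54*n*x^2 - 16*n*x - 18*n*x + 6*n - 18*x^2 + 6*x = -6*n^3 + n^2*(48*x - 16) + n*(54*x^2 - 34*x + 6) - 18*x^2 + 6*x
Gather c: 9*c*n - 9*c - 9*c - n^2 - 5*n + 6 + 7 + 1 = c*(9*n - 18) - n^2 - 5*n + 14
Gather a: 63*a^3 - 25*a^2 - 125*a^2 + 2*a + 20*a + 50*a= 63*a^3 - 150*a^2 + 72*a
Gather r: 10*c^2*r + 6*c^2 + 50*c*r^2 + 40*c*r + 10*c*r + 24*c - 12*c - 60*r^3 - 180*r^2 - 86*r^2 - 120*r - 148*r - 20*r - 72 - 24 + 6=6*c^2 + 12*c - 60*r^3 + r^2*(50*c - 266) + r*(10*c^2 + 50*c - 288) - 90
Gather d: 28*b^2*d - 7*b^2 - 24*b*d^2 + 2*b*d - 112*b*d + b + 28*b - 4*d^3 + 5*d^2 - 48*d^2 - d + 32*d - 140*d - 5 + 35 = -7*b^2 + 29*b - 4*d^3 + d^2*(-24*b - 43) + d*(28*b^2 - 110*b - 109) + 30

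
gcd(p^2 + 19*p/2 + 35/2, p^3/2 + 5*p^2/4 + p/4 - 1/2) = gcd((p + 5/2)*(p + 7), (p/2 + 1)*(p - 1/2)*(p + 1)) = 1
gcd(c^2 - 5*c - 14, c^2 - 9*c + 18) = 1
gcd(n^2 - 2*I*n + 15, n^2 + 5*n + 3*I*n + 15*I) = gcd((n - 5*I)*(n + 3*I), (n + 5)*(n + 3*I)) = n + 3*I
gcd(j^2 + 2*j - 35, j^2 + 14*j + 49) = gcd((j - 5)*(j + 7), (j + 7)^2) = j + 7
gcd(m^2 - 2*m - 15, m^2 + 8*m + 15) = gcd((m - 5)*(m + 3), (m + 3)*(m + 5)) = m + 3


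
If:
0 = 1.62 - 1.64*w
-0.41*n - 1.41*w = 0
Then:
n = -3.40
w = 0.99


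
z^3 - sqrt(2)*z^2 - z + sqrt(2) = (z - 1)*(z + 1)*(z - sqrt(2))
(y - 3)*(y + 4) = y^2 + y - 12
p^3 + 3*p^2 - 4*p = p*(p - 1)*(p + 4)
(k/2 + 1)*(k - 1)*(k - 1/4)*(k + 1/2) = k^4/2 + 5*k^3/8 - 15*k^2/16 - 5*k/16 + 1/8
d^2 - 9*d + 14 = (d - 7)*(d - 2)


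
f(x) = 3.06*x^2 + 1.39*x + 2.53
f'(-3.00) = -16.97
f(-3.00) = 25.90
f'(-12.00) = -72.05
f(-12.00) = 426.49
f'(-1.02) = -4.85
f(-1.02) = 4.30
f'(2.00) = 13.63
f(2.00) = 17.55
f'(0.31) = 3.29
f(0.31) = 3.25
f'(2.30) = 15.47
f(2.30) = 21.91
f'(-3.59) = -20.58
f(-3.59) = 36.98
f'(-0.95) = -4.42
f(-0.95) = 3.97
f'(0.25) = 2.92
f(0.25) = 3.07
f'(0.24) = 2.86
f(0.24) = 3.04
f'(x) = 6.12*x + 1.39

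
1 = 1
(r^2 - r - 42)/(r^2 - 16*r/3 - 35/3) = 3*(r + 6)/(3*r + 5)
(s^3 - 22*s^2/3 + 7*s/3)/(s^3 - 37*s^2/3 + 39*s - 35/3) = s/(s - 5)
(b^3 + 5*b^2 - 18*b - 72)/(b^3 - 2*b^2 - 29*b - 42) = (b^2 + 2*b - 24)/(b^2 - 5*b - 14)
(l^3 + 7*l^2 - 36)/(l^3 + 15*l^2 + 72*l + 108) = (l - 2)/(l + 6)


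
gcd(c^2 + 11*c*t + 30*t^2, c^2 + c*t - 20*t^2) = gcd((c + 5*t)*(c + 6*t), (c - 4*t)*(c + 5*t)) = c + 5*t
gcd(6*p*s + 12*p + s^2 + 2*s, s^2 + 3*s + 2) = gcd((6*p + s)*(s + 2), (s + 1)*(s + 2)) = s + 2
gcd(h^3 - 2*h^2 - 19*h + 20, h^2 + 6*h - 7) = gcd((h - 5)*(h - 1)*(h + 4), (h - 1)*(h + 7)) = h - 1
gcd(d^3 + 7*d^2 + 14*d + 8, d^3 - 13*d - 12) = d + 1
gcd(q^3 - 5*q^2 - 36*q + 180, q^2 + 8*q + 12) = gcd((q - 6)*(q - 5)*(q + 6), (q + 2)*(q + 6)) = q + 6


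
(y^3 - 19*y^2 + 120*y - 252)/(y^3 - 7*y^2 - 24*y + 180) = (y - 7)/(y + 5)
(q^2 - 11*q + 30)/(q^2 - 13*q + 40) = (q - 6)/(q - 8)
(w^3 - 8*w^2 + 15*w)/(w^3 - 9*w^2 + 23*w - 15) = w/(w - 1)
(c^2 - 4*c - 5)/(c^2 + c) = (c - 5)/c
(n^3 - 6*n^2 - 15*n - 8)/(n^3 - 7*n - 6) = (n^2 - 7*n - 8)/(n^2 - n - 6)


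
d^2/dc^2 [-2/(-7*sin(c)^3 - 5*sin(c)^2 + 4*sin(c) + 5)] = 2*(-441*sin(c)^6 - 385*sin(c)^5 + 544*sin(c)^4 + 305*sin(c)^3 - 134*sin(c)^2 + 110*sin(c) + 82)/(7*sin(c)^3 + 5*sin(c)^2 - 4*sin(c) - 5)^3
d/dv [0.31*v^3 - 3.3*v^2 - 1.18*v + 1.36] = 0.93*v^2 - 6.6*v - 1.18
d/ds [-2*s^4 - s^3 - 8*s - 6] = -8*s^3 - 3*s^2 - 8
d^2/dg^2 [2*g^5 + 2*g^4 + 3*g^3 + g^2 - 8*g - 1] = 40*g^3 + 24*g^2 + 18*g + 2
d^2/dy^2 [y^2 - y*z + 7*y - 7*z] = 2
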